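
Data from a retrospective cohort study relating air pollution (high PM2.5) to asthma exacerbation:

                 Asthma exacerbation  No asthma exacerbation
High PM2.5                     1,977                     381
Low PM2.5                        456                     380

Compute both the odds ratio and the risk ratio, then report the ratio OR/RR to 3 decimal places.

Cells: a = 1977, b = 381, c = 456, d = 380.
OR = (1977·380)/(381·456) = 751260/173736 = 4.32415
Risk in exposed = 1977/2358 = 0.83842; risk in unexposed = 456/836 = 0.54545; RR = 1.53711
OR/RR = 4.32415 / 1.53711 = 2.81317
The outcome is not rare, so the OR lies further from 1 than the RR.

2.813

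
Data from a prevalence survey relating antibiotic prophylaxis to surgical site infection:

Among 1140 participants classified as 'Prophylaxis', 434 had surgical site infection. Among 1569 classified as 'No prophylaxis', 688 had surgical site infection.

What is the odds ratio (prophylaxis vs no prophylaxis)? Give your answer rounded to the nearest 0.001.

0.787

From the description: a = 434, b = 706, c = 688, d = 881.
OR = (a·d)/(b·c) = (434 × 881) / (706 × 688) = 382354 / 485728 = 0.78718
Exposure is associated with lower odds of surgical site infection (OR = 0.79 < 1).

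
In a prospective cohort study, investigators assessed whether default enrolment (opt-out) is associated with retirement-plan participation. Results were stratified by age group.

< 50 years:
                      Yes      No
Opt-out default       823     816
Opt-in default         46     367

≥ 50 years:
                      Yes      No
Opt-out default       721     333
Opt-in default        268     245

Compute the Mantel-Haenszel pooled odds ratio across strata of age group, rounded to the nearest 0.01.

3.45

OR_MH = Σ(aᵢdᵢ/nᵢ) / Σ(bᵢcᵢ/nᵢ), where nᵢ is the stratum total.
Stratum 1 (< 50 years): n = 2052; a·d/n = 823·367/2052 = 147.1935; b·c/n = 816·46/2052 = 18.2924
Stratum 2 (≥ 50 years): n = 1567; a·d/n = 721·245/1567 = 112.7281; b·c/n = 333·268/1567 = 56.9521
OR_MH = (147.1935 + 112.7281) / (18.2924 + 56.9521) = 259.9216 / 75.2445 = 3.45436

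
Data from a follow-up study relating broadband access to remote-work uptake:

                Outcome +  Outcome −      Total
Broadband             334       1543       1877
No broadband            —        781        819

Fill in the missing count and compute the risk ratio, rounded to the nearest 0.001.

3.835

The missing cell is in the unexposed row: 819 − 781 = 38.
So a = 334, b = 1543, c = 38, d = 781.
RR = [a/(a+b)] / [c/(c+d)] = (334/1877) / (38/819) = 0.17794/0.04640 = 3.83515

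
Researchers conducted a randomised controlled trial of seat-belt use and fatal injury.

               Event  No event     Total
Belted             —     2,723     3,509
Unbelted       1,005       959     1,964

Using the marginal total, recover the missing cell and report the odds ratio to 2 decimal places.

The missing cell is in the exposed row: 3509 − 2723 = 786.
So a = 786, b = 2723, c = 1005, d = 959.
OR = (a·d)/(b·c) = (786 × 959) / (2723 × 1005) = 753774 / 2736615 = 0.27544

0.28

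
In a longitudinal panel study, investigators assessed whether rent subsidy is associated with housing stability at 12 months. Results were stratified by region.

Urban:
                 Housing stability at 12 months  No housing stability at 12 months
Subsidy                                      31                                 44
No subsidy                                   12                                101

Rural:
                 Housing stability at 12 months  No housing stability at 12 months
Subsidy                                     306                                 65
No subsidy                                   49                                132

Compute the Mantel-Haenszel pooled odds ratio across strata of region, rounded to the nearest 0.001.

10.471

OR_MH = Σ(aᵢdᵢ/nᵢ) / Σ(bᵢcᵢ/nᵢ), where nᵢ is the stratum total.
Stratum 1 (Urban): n = 188; a·d/n = 31·101/188 = 16.6543; b·c/n = 44·12/188 = 2.8085
Stratum 2 (Rural): n = 552; a·d/n = 306·132/552 = 73.1739; b·c/n = 65·49/552 = 5.7699
OR_MH = (16.6543 + 73.1739) / (2.8085 + 5.7699) = 89.8282 / 8.5784 = 10.47139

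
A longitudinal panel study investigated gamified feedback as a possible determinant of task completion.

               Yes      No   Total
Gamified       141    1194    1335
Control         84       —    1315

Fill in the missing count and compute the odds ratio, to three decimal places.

1.731

The missing cell is in the unexposed row: 1315 − 84 = 1231.
So a = 141, b = 1194, c = 84, d = 1231.
OR = (a·d)/(b·c) = (141 × 1231) / (1194 × 84) = 173571 / 100296 = 1.73059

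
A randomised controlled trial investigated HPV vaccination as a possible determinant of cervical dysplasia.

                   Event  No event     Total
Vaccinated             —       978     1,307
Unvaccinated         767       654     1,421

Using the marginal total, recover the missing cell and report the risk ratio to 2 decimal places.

0.47

The missing cell is in the exposed row: 1307 − 978 = 329.
So a = 329, b = 978, c = 767, d = 654.
RR = [a/(a+b)] / [c/(c+d)] = (329/1307) / (767/1421) = 0.25172/0.53976 = 0.46636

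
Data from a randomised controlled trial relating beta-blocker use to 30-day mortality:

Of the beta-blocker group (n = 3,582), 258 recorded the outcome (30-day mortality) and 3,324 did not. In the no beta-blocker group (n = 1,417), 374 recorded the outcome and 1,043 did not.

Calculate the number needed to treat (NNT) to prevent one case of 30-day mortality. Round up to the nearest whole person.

Risk in treated group = 258/3582 = 0.07203; risk in control = 374/1417 = 0.26394.
Absolute risk reduction = 0.26394 − 0.07203 = 0.19191
NNT = 1 / ARR = 1 / 0.19191 = 5.211 → round up → 6

6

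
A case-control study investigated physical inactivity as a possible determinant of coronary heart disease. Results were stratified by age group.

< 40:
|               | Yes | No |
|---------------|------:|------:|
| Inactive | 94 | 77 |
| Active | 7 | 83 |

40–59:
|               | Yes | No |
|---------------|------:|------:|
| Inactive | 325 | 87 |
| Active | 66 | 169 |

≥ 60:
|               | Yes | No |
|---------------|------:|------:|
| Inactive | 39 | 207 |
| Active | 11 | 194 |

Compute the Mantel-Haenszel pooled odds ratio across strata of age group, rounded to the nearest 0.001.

8.228

OR_MH = Σ(aᵢdᵢ/nᵢ) / Σ(bᵢcᵢ/nᵢ), where nᵢ is the stratum total.
Stratum 1 (< 40): n = 261; a·d/n = 94·83/261 = 29.8927; b·c/n = 77·7/261 = 2.0651
Stratum 2 (40–59): n = 647; a·d/n = 325·169/647 = 84.8918; b·c/n = 87·66/647 = 8.8748
Stratum 3 (≥ 60): n = 451; a·d/n = 39·194/451 = 16.7761; b·c/n = 207·11/451 = 5.0488
OR_MH = (29.8927 + 84.8918 + 16.7761) / (2.0651 + 8.8748 + 5.0488) = 131.5606 / 15.9887 = 8.22834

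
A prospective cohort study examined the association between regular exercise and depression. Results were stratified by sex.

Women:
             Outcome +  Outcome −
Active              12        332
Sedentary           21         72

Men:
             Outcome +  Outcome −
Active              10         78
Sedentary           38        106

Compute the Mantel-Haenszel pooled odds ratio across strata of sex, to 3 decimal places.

0.228

OR_MH = Σ(aᵢdᵢ/nᵢ) / Σ(bᵢcᵢ/nᵢ), where nᵢ is the stratum total.
Stratum 1 (Women): n = 437; a·d/n = 12·72/437 = 1.9771; b·c/n = 332·21/437 = 15.9542
Stratum 2 (Men): n = 232; a·d/n = 10·106/232 = 4.5690; b·c/n = 78·38/232 = 12.7759
OR_MH = (1.9771 + 4.5690) / (15.9542 + 12.7759) = 6.5461 / 28.7301 = 0.22785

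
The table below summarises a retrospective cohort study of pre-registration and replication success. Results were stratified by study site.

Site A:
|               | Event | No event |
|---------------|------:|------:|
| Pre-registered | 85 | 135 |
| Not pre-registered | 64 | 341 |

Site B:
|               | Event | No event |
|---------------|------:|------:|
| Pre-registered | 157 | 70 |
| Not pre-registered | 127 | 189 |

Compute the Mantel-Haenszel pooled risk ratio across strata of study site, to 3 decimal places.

RR_MH = Σ(aᵢ·n₀ᵢ/nᵢ) / Σ(cᵢ·n₁ᵢ/nᵢ), with n₁ᵢ = aᵢ+bᵢ (exposed), n₀ᵢ = cᵢ+dᵢ (unexposed), nᵢ = n₁ᵢ+n₀ᵢ.
Stratum 1 (Site A): n₁ = 220, n₀ = 405, n = 625; a·n₀/n = 85·405/625 = 55.0800; c·n₁/n = 64·220/625 = 22.5280
Stratum 2 (Site B): n₁ = 227, n₀ = 316, n = 543; a·n₀/n = 157·316/543 = 91.3665; c·n₁/n = 127·227/543 = 53.0921
RR_MH = (55.0800 + 91.3665) / (22.5280 + 53.0921) = 146.4465 / 75.6201 = 1.93661

1.937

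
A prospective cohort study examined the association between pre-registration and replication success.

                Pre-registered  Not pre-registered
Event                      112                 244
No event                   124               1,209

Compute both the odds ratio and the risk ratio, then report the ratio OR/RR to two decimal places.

1.58

Reading the table with exposure as columns: a = 112 (Pre-registered, case), b = 124 (Pre-registered, non-case), c = 244 (Not pre-registered, case), d = 1209.
OR = (112·1209)/(124·244) = 135408/30256 = 4.47541
Risk in exposed = 112/236 = 0.47458; risk in unexposed = 244/1453 = 0.16793; RR = 2.82606
OR/RR = 4.47541 / 2.82606 = 1.58362
The outcome is not rare, so the OR lies further from 1 than the RR.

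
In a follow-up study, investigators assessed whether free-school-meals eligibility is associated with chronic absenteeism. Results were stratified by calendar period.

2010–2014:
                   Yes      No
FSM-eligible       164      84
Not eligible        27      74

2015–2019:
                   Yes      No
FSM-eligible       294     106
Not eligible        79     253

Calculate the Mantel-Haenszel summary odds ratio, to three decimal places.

OR_MH = Σ(aᵢdᵢ/nᵢ) / Σ(bᵢcᵢ/nᵢ), where nᵢ is the stratum total.
Stratum 1 (2010–2014): n = 349; a·d/n = 164·74/349 = 34.7736; b·c/n = 84·27/349 = 6.4986
Stratum 2 (2015–2019): n = 732; a·d/n = 294·253/732 = 101.6148; b·c/n = 106·79/732 = 11.4399
OR_MH = (34.7736 + 101.6148) / (6.4986 + 11.4399) = 136.3884 / 17.9385 = 7.60313

7.603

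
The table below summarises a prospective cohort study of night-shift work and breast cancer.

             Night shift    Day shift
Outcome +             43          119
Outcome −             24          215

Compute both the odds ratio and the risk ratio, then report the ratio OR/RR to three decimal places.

Reading the table with exposure as columns: a = 43 (Night shift, case), b = 24 (Night shift, non-case), c = 119 (Day shift, case), d = 215.
OR = (43·215)/(24·119) = 9245/2856 = 3.23704
Risk in exposed = 43/67 = 0.64179; risk in unexposed = 119/334 = 0.35629; RR = 1.80133
OR/RR = 3.23704 / 1.80133 = 1.79703
The outcome is not rare, so the OR lies further from 1 than the RR.

1.797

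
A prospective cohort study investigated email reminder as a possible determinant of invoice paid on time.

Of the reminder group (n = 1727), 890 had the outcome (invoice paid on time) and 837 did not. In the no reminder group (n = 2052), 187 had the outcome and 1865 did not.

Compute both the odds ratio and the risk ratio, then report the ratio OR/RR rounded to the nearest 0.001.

From the description: a = 890, b = 837, c = 187, d = 1865.
OR = (890·1865)/(837·187) = 1659850/156519 = 10.60478
Risk in exposed = 890/1727 = 0.51534; risk in unexposed = 187/2052 = 0.09113; RR = 5.65501
OR/RR = 10.60478 / 5.65501 = 1.87529
The outcome is not rare, so the OR lies further from 1 than the RR.

1.875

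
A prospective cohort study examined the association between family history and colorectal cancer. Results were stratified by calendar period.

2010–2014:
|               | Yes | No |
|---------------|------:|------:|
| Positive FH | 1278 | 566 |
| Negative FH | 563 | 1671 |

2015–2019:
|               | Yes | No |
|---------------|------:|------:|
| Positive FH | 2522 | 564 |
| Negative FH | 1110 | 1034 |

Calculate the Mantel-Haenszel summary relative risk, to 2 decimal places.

1.91

RR_MH = Σ(aᵢ·n₀ᵢ/nᵢ) / Σ(cᵢ·n₁ᵢ/nᵢ), with n₁ᵢ = aᵢ+bᵢ (exposed), n₀ᵢ = cᵢ+dᵢ (unexposed), nᵢ = n₁ᵢ+n₀ᵢ.
Stratum 1 (2010–2014): n₁ = 1844, n₀ = 2234, n = 4078; a·n₀/n = 1278·2234/4078 = 700.1108; c·n₁/n = 563·1844/4078 = 254.5787
Stratum 2 (2015–2019): n₁ = 3086, n₀ = 2144, n = 5230; a·n₀/n = 2522·2144/5230 = 1033.8753; c·n₁/n = 1110·3086/5230 = 654.9637
RR_MH = (700.1108 + 1033.8753) / (254.5787 + 654.9637) = 1733.9862 / 909.5424 = 1.90644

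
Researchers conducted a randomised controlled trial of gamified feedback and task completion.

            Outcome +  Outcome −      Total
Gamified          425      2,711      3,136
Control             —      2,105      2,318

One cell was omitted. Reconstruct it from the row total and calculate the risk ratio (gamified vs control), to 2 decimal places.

1.47

The missing cell is in the unexposed row: 2318 − 2105 = 213.
So a = 425, b = 2711, c = 213, d = 2105.
RR = [a/(a+b)] / [c/(c+d)] = (425/3136) / (213/2318) = 0.13552/0.09189 = 1.47485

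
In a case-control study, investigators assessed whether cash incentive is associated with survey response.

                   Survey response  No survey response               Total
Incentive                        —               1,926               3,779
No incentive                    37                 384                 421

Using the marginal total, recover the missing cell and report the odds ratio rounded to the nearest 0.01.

9.99

The missing cell is in the exposed row: 3779 − 1926 = 1853.
So a = 1853, b = 1926, c = 37, d = 384.
OR = (a·d)/(b·c) = (1853 × 384) / (1926 × 37) = 711552 / 71262 = 9.98501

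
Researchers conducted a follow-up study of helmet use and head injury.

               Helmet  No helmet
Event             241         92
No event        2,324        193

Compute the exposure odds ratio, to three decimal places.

0.218

Reading the table with exposure as columns: a = 241 (Helmet, case), b = 2324 (Helmet, non-case), c = 92 (No helmet, case), d = 193.
OR = (a·d)/(b·c) = (241 × 193) / (2324 × 92) = 46513 / 213808 = 0.21755
Exposure is associated with lower odds of head injury (OR = 0.22 < 1).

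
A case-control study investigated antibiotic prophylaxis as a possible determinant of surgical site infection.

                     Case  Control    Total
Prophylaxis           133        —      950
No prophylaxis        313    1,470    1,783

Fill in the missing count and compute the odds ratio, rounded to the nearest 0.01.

0.76

The missing cell is in the exposed row: 950 − 133 = 817.
So a = 133, b = 817, c = 313, d = 1470.
OR = (a·d)/(b·c) = (133 × 1470) / (817 × 313) = 195510 / 255721 = 0.76454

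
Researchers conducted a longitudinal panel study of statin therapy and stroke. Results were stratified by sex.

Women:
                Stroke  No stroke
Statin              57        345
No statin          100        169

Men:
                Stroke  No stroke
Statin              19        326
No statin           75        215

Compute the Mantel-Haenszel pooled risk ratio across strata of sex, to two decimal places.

RR_MH = Σ(aᵢ·n₀ᵢ/nᵢ) / Σ(cᵢ·n₁ᵢ/nᵢ), with n₁ᵢ = aᵢ+bᵢ (exposed), n₀ᵢ = cᵢ+dᵢ (unexposed), nᵢ = n₁ᵢ+n₀ᵢ.
Stratum 1 (Women): n₁ = 402, n₀ = 269, n = 671; a·n₀/n = 57·269/671 = 22.8510; c·n₁/n = 100·402/671 = 59.9106
Stratum 2 (Men): n₁ = 345, n₀ = 290, n = 635; a·n₀/n = 19·290/635 = 8.6772; c·n₁/n = 75·345/635 = 40.7480
RR_MH = (22.8510 + 8.6772) / (59.9106 + 40.7480) = 31.5281 / 100.6586 = 0.31322

0.31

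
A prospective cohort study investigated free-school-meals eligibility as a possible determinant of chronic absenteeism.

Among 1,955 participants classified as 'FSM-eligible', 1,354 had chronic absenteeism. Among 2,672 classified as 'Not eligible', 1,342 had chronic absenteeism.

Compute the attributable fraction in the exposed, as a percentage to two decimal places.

27.48

From the description: a = 1354, b = 601, c = 1342, d = 1330.
Risk in exposed = 1354/1955 = 0.69258; risk in unexposed = 1342/2672 = 0.50225.
RR = 0.69258/0.50225 = 1.37897
AR% = (RR − 1)/RR × 100 = (1.37897 − 1)/1.37897 × 100 = 27.4823%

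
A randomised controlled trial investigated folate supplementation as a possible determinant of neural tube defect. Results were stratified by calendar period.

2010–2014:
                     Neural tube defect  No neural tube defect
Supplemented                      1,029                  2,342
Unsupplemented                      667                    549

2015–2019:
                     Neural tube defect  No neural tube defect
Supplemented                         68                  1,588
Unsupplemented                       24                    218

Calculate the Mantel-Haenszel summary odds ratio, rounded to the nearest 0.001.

OR_MH = Σ(aᵢdᵢ/nᵢ) / Σ(bᵢcᵢ/nᵢ), where nᵢ is the stratum total.
Stratum 1 (2010–2014): n = 4587; a·d/n = 1029·549/4587 = 123.1570; b·c/n = 2342·667/4587 = 340.5524
Stratum 2 (2015–2019): n = 1898; a·d/n = 68·218/1898 = 7.8103; b·c/n = 1588·24/1898 = 20.0801
OR_MH = (123.1570 + 7.8103) / (340.5524 + 20.0801) = 130.9673 / 360.6325 = 0.36316

0.363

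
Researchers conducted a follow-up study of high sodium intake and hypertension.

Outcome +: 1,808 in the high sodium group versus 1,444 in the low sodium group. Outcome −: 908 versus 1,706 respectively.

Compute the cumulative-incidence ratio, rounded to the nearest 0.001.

From the description: a = 1808, b = 908, c = 1444, d = 1706.
Risk in exposed = 1808/2716 = 0.66568; risk in unexposed = 1444/3150 = 0.45841.
RR = 0.66568 / 0.45841 = 1.45215
The risk among the exposed is 1.45 times that among the unexposed.

1.452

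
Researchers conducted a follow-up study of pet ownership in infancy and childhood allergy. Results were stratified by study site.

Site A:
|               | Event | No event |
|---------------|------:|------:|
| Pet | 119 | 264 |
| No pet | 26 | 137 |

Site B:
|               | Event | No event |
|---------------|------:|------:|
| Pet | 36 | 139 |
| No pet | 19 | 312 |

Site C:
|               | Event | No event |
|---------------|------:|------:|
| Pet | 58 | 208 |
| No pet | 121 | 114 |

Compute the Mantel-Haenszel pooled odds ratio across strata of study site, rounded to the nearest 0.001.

OR_MH = Σ(aᵢdᵢ/nᵢ) / Σ(bᵢcᵢ/nᵢ), where nᵢ is the stratum total.
Stratum 1 (Site A): n = 546; a·d/n = 119·137/546 = 29.8590; b·c/n = 264·26/546 = 12.5714
Stratum 2 (Site B): n = 506; a·d/n = 36·312/506 = 22.1976; b·c/n = 139·19/506 = 5.2194
Stratum 3 (Site C): n = 501; a·d/n = 58·114/501 = 13.1976; b·c/n = 208·121/501 = 50.2355
OR_MH = (29.8590 + 22.1976 + 13.1976) / (12.5714 + 5.2194 + 50.2355) = 65.2542 / 68.0263 = 0.95925

0.959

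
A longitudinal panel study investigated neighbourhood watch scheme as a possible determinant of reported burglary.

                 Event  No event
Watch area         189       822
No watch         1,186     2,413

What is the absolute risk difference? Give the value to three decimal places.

-0.143

Cells: a = 189, b = 822, c = 1186, d = 2413.
Risk in exposed = 189/1011 = 0.186944; risk in unexposed = 1186/3599 = 0.329536.
Risk difference = 0.186944 − 0.329536 = -0.142592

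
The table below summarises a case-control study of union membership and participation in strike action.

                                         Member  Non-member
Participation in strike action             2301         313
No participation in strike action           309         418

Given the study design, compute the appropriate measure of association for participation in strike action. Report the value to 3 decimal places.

Reading the table with exposure as columns: a = 2301 (Member, case), b = 309 (Member, non-case), c = 313 (Non-member, case), d = 418.
This is a case-control study: participants were sampled on outcome status, so risks in the source population cannot be estimated directly — relative risk is not valid here. The odds ratio is the appropriate measure.
OR = (a·d)/(b·c) = (2301 × 418) / (309 × 313) = 961818 / 96717 = 9.94466

9.945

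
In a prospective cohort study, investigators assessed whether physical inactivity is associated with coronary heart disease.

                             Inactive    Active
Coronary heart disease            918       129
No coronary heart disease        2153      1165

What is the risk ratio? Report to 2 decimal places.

3.00

Reading the table with exposure as columns: a = 918 (Inactive, case), b = 2153 (Inactive, non-case), c = 129 (Active, case), d = 1165.
Risk in exposed = 918/3071 = 0.29893; risk in unexposed = 129/1294 = 0.09969.
RR = 0.29893 / 0.09969 = 2.99852
The risk among the exposed is 3.00 times that among the unexposed.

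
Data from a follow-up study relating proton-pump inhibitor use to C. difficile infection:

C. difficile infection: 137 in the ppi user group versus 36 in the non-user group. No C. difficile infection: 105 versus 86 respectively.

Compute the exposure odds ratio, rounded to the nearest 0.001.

From the description: a = 137, b = 105, c = 36, d = 86.
OR = (a·d)/(b·c) = (137 × 86) / (105 × 36) = 11782 / 3780 = 3.11693
The odds of C. difficile infection are about 3.12 times as high in the ppi user group.

3.117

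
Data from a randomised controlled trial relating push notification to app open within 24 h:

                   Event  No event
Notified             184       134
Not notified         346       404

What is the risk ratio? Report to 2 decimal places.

Cells: a = 184, b = 134, c = 346, d = 404.
Risk in exposed = 184/318 = 0.57862; risk in unexposed = 346/750 = 0.46133.
RR = 0.57862 / 0.46133 = 1.25423
The risk among the exposed is 1.25 times that among the unexposed.

1.25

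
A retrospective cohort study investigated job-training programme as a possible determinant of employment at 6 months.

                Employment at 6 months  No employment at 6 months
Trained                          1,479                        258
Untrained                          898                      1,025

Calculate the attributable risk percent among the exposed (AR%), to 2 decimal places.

Cells: a = 1479, b = 258, c = 898, d = 1025.
Risk in exposed = 1479/1737 = 0.85147; risk in unexposed = 898/1923 = 0.46698.
RR = 0.85147/0.46698 = 1.82336
AR% = (RR − 1)/RR × 100 = (1.82336 − 1)/1.82336 × 100 = 45.1561%

45.16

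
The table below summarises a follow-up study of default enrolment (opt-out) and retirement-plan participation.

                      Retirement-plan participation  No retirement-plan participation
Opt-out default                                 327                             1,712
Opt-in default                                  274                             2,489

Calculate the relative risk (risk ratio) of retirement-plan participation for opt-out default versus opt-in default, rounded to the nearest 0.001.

1.617

Cells: a = 327, b = 1712, c = 274, d = 2489.
Risk in exposed = 327/2039 = 0.16037; risk in unexposed = 274/2763 = 0.09917.
RR = 0.16037 / 0.09917 = 1.61719
The risk among the exposed is 1.62 times that among the unexposed.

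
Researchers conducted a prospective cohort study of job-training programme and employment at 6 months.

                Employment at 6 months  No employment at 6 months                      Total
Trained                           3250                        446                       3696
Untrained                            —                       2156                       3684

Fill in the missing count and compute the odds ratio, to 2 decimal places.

The missing cell is in the unexposed row: 3684 − 2156 = 1528.
So a = 3250, b = 446, c = 1528, d = 2156.
OR = (a·d)/(b·c) = (3250 × 2156) / (446 × 1528) = 7007000 / 681488 = 10.28191

10.28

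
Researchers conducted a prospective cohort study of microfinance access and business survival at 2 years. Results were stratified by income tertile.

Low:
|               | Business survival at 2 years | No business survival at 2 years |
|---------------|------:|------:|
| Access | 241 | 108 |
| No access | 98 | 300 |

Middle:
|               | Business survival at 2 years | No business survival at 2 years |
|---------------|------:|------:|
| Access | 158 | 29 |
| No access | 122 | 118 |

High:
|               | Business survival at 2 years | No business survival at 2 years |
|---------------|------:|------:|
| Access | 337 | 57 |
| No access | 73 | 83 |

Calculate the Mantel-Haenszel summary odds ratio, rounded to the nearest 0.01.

OR_MH = Σ(aᵢdᵢ/nᵢ) / Σ(bᵢcᵢ/nᵢ), where nᵢ is the stratum total.
Stratum 1 (Low): n = 747; a·d/n = 241·300/747 = 96.7871; b·c/n = 108·98/747 = 14.1687
Stratum 2 (Middle): n = 427; a·d/n = 158·118/427 = 43.6628; b·c/n = 29·122/427 = 8.2857
Stratum 3 (High): n = 550; a·d/n = 337·83/550 = 50.8564; b·c/n = 57·73/550 = 7.5655
OR_MH = (96.7871 + 43.6628 + 50.8564) / (14.1687 + 8.2857 + 7.5655) = 191.3063 / 30.0198 = 6.37266

6.37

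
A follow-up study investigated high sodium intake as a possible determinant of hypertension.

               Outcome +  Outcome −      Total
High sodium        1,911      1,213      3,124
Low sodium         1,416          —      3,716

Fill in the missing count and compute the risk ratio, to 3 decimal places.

1.605

The missing cell is in the unexposed row: 3716 − 1416 = 2300.
So a = 1911, b = 1213, c = 1416, d = 2300.
RR = [a/(a+b)] / [c/(c+d)] = (1911/3124) / (1416/3716) = 0.61172/0.38105 = 1.60532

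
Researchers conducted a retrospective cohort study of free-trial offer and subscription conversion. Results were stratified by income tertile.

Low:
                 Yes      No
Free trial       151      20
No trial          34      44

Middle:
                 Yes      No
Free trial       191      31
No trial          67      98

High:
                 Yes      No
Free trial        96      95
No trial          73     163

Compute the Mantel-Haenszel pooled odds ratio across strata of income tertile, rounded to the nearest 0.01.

4.59

OR_MH = Σ(aᵢdᵢ/nᵢ) / Σ(bᵢcᵢ/nᵢ), where nᵢ is the stratum total.
Stratum 1 (Low): n = 249; a·d/n = 151·44/249 = 26.6827; b·c/n = 20·34/249 = 2.7309
Stratum 2 (Middle): n = 387; a·d/n = 191·98/387 = 48.3669; b·c/n = 31·67/387 = 5.3669
Stratum 3 (High): n = 427; a·d/n = 96·163/427 = 36.6464; b·c/n = 95·73/427 = 16.2412
OR_MH = (26.6827 + 48.3669 + 36.6464) / (2.7309 + 5.3669 + 16.2412) = 111.6960 / 24.3391 = 4.58917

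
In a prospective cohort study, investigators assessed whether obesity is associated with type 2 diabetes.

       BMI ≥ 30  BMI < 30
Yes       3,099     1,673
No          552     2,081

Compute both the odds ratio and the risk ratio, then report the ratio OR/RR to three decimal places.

Reading the table with exposure as columns: a = 3099 (BMI ≥ 30, case), b = 552 (BMI ≥ 30, non-case), c = 1673 (BMI < 30, case), d = 2081.
OR = (3099·2081)/(552·1673) = 6449019/923496 = 6.98327
Risk in exposed = 3099/3651 = 0.84881; risk in unexposed = 1673/3754 = 0.44566; RR = 1.90462
OR/RR = 6.98327 / 1.90462 = 3.66649
The outcome is not rare, so the OR lies further from 1 than the RR.

3.666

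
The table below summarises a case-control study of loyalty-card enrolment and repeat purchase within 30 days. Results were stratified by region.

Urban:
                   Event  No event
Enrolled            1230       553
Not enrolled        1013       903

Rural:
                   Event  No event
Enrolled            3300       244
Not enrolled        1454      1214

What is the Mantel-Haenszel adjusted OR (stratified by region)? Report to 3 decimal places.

4.532

OR_MH = Σ(aᵢdᵢ/nᵢ) / Σ(bᵢcᵢ/nᵢ), where nᵢ is the stratum total.
Stratum 1 (Urban): n = 3699; a·d/n = 1230·903/3699 = 300.2676; b·c/n = 553·1013/3699 = 151.4434
Stratum 2 (Rural): n = 6212; a·d/n = 3300·1214/6212 = 644.9131; b·c/n = 244·1454/6212 = 57.1114
OR_MH = (300.2676 + 644.9131) / (151.4434 + 57.1114) = 945.1807 / 208.5548 = 4.53205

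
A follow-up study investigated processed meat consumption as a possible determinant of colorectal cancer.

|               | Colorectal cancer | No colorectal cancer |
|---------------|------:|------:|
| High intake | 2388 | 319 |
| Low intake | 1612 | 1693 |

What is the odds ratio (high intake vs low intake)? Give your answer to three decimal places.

Cells: a = 2388, b = 319, c = 1612, d = 1693.
OR = (a·d)/(b·c) = (2388 × 1693) / (319 × 1612) = 4042884 / 514228 = 7.86205
The odds of colorectal cancer are about 7.86 times as high in the high intake group.

7.862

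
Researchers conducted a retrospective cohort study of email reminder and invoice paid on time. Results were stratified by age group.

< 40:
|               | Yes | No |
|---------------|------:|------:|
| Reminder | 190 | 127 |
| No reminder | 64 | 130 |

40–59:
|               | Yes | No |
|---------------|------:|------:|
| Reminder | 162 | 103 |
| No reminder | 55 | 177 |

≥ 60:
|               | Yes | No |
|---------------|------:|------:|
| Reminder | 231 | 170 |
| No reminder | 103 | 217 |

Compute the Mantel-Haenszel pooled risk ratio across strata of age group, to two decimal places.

1.98

RR_MH = Σ(aᵢ·n₀ᵢ/nᵢ) / Σ(cᵢ·n₁ᵢ/nᵢ), with n₁ᵢ = aᵢ+bᵢ (exposed), n₀ᵢ = cᵢ+dᵢ (unexposed), nᵢ = n₁ᵢ+n₀ᵢ.
Stratum 1 (< 40): n₁ = 317, n₀ = 194, n = 511; a·n₀/n = 190·194/511 = 72.1331; c·n₁/n = 64·317/511 = 39.7025
Stratum 2 (40–59): n₁ = 265, n₀ = 232, n = 497; a·n₀/n = 162·232/497 = 75.6217; c·n₁/n = 55·265/497 = 29.3260
Stratum 3 (≥ 60): n₁ = 401, n₀ = 320, n = 721; a·n₀/n = 231·320/721 = 102.5243; c·n₁/n = 103·401/721 = 57.2857
RR_MH = (72.1331 + 75.6217 + 102.5243) / (39.7025 + 29.3260 + 57.2857) = 250.2791 / 126.3142 = 1.98140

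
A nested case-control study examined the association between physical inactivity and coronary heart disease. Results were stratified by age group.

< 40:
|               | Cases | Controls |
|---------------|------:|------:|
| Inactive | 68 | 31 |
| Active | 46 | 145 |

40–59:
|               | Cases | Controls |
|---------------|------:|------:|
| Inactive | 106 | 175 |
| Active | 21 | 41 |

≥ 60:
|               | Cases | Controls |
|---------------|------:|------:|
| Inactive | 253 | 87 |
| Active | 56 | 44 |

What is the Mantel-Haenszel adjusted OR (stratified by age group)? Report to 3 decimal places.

2.695

OR_MH = Σ(aᵢdᵢ/nᵢ) / Σ(bᵢcᵢ/nᵢ), where nᵢ is the stratum total.
Stratum 1 (< 40): n = 290; a·d/n = 68·145/290 = 34.0000; b·c/n = 31·46/290 = 4.9172
Stratum 2 (40–59): n = 343; a·d/n = 106·41/343 = 12.6706; b·c/n = 175·21/343 = 10.7143
Stratum 3 (≥ 60): n = 440; a·d/n = 253·44/440 = 25.3000; b·c/n = 87·56/440 = 11.0727
OR_MH = (34.0000 + 12.6706 + 25.3000) / (4.9172 + 10.7143 + 11.0727) = 71.9706 / 26.7043 = 2.69510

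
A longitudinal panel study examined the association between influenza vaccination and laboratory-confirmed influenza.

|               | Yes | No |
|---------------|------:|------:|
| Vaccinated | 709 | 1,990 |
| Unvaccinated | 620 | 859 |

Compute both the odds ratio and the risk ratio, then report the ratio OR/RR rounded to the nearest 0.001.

Cells: a = 709, b = 1990, c = 620, d = 859.
OR = (709·859)/(1990·620) = 609031/1233800 = 0.49362
Risk in exposed = 709/2699 = 0.26269; risk in unexposed = 620/1479 = 0.41920; RR = 0.62664
OR/RR = 0.49362 / 0.62664 = 0.78773
The outcome is not rare, so the OR lies further from 1 than the RR.

0.788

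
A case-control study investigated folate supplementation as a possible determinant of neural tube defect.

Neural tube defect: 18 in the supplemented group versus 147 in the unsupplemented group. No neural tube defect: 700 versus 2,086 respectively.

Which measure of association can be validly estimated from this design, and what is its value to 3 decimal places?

0.365

From the description: a = 18, b = 700, c = 147, d = 2086.
This is a case-control study: participants were sampled on outcome status, so risks in the source population cannot be estimated directly — relative risk is not valid here. The odds ratio is the appropriate measure.
OR = (a·d)/(b·c) = (18 × 2086) / (700 × 147) = 37548 / 102900 = 0.36490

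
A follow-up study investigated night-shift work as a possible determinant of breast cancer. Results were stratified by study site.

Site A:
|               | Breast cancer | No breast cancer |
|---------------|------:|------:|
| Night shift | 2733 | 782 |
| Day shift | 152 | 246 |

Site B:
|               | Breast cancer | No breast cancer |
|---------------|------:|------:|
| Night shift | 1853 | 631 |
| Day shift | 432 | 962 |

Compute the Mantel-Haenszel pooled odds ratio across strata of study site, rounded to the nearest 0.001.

6.273

OR_MH = Σ(aᵢdᵢ/nᵢ) / Σ(bᵢcᵢ/nᵢ), where nᵢ is the stratum total.
Stratum 1 (Site A): n = 3913; a·d/n = 2733·246/3913 = 171.8165; b·c/n = 782·152/3913 = 30.3767
Stratum 2 (Site B): n = 3878; a·d/n = 1853·962/3878 = 459.6663; b·c/n = 631·432/3878 = 70.2919
OR_MH = (171.8165 + 459.6663) / (30.3767 + 70.2919) = 631.4828 / 100.6686 = 6.27289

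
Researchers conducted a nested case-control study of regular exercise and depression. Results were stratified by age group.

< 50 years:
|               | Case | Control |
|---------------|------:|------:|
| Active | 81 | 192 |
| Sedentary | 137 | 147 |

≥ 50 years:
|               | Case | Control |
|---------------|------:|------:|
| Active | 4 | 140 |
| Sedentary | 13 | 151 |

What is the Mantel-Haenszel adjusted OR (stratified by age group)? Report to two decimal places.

OR_MH = Σ(aᵢdᵢ/nᵢ) / Σ(bᵢcᵢ/nᵢ), where nᵢ is the stratum total.
Stratum 1 (< 50 years): n = 557; a·d/n = 81·147/557 = 21.3770; b·c/n = 192·137/557 = 47.2244
Stratum 2 (≥ 50 years): n = 308; a·d/n = 4·151/308 = 1.9610; b·c/n = 140·13/308 = 5.9091
OR_MH = (21.3770 + 1.9610) / (47.2244 + 5.9091) = 23.3381 / 53.1335 = 0.43923

0.44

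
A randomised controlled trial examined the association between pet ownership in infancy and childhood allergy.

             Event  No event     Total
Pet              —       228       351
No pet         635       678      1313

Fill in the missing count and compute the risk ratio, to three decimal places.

0.725

The missing cell is in the exposed row: 351 − 228 = 123.
So a = 123, b = 228, c = 635, d = 678.
RR = [a/(a+b)] / [c/(c+d)] = (123/351) / (635/1313) = 0.35043/0.48363 = 0.72458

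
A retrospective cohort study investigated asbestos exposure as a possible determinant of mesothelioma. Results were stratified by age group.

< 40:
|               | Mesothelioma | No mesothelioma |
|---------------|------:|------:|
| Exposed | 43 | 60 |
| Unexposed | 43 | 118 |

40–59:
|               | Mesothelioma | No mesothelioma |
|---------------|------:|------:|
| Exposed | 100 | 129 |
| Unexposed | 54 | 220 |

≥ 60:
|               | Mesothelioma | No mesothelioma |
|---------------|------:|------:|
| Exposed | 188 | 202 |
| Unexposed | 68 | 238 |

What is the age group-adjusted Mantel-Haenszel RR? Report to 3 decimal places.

2.056

RR_MH = Σ(aᵢ·n₀ᵢ/nᵢ) / Σ(cᵢ·n₁ᵢ/nᵢ), with n₁ᵢ = aᵢ+bᵢ (exposed), n₀ᵢ = cᵢ+dᵢ (unexposed), nᵢ = n₁ᵢ+n₀ᵢ.
Stratum 1 (< 40): n₁ = 103, n₀ = 161, n = 264; a·n₀/n = 43·161/264 = 26.2235; c·n₁/n = 43·103/264 = 16.7765
Stratum 2 (40–59): n₁ = 229, n₀ = 274, n = 503; a·n₀/n = 100·274/503 = 54.4732; c·n₁/n = 54·229/503 = 24.5845
Stratum 3 (≥ 60): n₁ = 390, n₀ = 306, n = 696; a·n₀/n = 188·306/696 = 82.6552; c·n₁/n = 68·390/696 = 38.1034
RR_MH = (26.2235 + 54.4732 + 82.6552) / (16.7765 + 24.5845 + 38.1034) = 163.3518 / 79.4645 = 2.05566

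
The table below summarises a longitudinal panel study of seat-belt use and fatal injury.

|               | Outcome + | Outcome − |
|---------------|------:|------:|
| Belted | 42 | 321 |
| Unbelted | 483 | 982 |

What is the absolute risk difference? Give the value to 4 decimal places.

-0.2140

Cells: a = 42, b = 321, c = 483, d = 982.
Risk in exposed = 42/363 = 0.115702; risk in unexposed = 483/1465 = 0.329693.
Risk difference = 0.115702 − 0.329693 = -0.213990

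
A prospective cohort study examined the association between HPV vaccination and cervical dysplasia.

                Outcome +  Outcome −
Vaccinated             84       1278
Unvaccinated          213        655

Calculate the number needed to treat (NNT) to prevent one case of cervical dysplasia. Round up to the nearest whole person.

6

Risk in treated group = 84/1362 = 0.06167; risk in control = 213/868 = 0.24539.
Absolute risk reduction = 0.24539 − 0.06167 = 0.18372
NNT = 1 / ARR = 1 / 0.18372 = 5.443 → round up → 6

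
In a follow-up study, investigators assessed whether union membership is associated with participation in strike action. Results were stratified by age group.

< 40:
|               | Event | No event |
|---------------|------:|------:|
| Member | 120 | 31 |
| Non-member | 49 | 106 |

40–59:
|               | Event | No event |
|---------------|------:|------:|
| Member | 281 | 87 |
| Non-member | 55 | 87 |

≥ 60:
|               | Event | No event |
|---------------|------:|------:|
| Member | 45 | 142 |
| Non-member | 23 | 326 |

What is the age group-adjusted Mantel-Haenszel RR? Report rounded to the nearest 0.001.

2.341

RR_MH = Σ(aᵢ·n₀ᵢ/nᵢ) / Σ(cᵢ·n₁ᵢ/nᵢ), with n₁ᵢ = aᵢ+bᵢ (exposed), n₀ᵢ = cᵢ+dᵢ (unexposed), nᵢ = n₁ᵢ+n₀ᵢ.
Stratum 1 (< 40): n₁ = 151, n₀ = 155, n = 306; a·n₀/n = 120·155/306 = 60.7843; c·n₁/n = 49·151/306 = 24.1797
Stratum 2 (40–59): n₁ = 368, n₀ = 142, n = 510; a·n₀/n = 281·142/510 = 78.2392; c·n₁/n = 55·368/510 = 39.6863
Stratum 3 (≥ 60): n₁ = 187, n₀ = 349, n = 536; a·n₀/n = 45·349/536 = 29.3004; c·n₁/n = 23·187/536 = 8.0243
RR_MH = (60.7843 + 78.2392 + 29.3004) / (24.1797 + 39.6863 + 8.0243) = 168.3239 / 71.8903 = 2.34140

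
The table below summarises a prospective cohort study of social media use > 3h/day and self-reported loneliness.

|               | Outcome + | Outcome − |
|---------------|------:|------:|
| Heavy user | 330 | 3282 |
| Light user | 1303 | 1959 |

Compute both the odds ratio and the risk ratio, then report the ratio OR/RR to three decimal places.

Cells: a = 330, b = 3282, c = 1303, d = 1959.
OR = (330·1959)/(3282·1303) = 646470/4276446 = 0.15117
Risk in exposed = 330/3612 = 0.09136; risk in unexposed = 1303/3262 = 0.39945; RR = 0.22872
OR/RR = 0.15117 / 0.22872 = 0.66094
The outcome is not rare, so the OR lies further from 1 than the RR.

0.661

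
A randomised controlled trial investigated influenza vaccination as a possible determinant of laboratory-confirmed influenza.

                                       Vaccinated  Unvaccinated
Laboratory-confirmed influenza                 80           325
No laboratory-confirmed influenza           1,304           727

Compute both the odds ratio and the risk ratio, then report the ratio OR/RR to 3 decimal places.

Reading the table with exposure as columns: a = 80 (Vaccinated, case), b = 1304 (Vaccinated, non-case), c = 325 (Unvaccinated, case), d = 727.
OR = (80·727)/(1304·325) = 58160/423800 = 0.13723
Risk in exposed = 80/1384 = 0.05780; risk in unexposed = 325/1052 = 0.30894; RR = 0.18711
OR/RR = 0.13723 / 0.18711 = 0.73346
The outcome is not rare, so the OR lies further from 1 than the RR.

0.733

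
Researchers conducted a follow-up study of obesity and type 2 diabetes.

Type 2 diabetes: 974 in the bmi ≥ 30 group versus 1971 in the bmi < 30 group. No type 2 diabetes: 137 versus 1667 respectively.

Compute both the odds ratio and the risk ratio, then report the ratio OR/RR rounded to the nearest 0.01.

3.72

From the description: a = 974, b = 137, c = 1971, d = 1667.
OR = (974·1667)/(137·1971) = 1623658/270027 = 6.01295
Risk in exposed = 974/1111 = 0.87669; risk in unexposed = 1971/3638 = 0.54178; RR = 1.61816
OR/RR = 6.01295 / 1.61816 = 3.71592
The outcome is not rare, so the OR lies further from 1 than the RR.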